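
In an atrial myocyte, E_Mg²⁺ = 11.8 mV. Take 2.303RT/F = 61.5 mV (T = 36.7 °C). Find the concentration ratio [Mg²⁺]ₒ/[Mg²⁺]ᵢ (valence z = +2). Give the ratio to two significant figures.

log₁₀([out]/[in]) = E·z/(61.5) = 11.8 × 2 / 61.5 = 0.3837
[out]/[in] = 10^(0.3837) = 2.42

2.4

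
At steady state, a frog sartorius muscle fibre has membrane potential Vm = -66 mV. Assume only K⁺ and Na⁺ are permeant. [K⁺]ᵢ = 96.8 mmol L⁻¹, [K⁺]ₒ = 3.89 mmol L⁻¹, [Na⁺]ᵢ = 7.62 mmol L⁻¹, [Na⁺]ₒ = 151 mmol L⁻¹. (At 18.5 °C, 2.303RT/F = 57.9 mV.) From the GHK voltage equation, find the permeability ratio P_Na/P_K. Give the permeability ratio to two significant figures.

0.021

Let α = P_Na/P_K. GHK: Vm = 57.9·log₁₀[(Kₒ + α·Naₒ)/(Kᵢ + α·Naᵢ)].
10^(Vm/57.9) = 10^(-66.0/57.9) = 0.072461
So 0.072461·(Kᵢ + α·Naᵢ) = Kₒ + α·Naₒ → α = (0.072461·96.8 − 3.89) / (151.0 − 0.072461·7.62)
α = (7.014 − 3.89) / (151.0 − 0.5522) = 3.124/150.4 = 0.02077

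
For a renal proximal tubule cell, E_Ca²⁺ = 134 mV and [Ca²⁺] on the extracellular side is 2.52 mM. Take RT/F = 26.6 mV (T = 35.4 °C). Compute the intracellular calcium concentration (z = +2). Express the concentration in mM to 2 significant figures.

0.00011 mM

Nernst: E = (26.6/2) · ln([out]/[in]), so ln([out]/[in]) = 134.0 × 2 / 26.6 = 10.0752.
[out]/[in] = e^(10.0752) = 2.375e+04.
[in] = 2.52 / 2.375e+04 = 0.0001061 mM.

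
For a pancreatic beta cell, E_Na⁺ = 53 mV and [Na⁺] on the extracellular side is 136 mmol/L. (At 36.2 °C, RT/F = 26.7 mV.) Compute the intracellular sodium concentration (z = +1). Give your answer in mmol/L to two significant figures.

Nernst: E = (26.7/1) · ln([out]/[in]), so ln([out]/[in]) = 53.0 × 1 / 26.7 = 1.9850.
[out]/[in] = e^(1.9850) = 7.279.
[in] = 136 / 7.279 = 18.68 mmol/L.

19 mmol/L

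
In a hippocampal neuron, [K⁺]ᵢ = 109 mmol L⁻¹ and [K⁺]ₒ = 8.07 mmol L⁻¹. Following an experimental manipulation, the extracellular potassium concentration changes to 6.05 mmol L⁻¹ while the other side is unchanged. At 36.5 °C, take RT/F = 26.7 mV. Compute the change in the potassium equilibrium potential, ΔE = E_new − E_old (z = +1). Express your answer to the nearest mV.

E_old = (26.7/1)·ln(8.07/109) = -69.51 mV
E_new = (26.7/1)·ln(6.05/109) = -77.20 mV
ΔE = -77.20 − (-69.51) = -7.69 mV

-8 mV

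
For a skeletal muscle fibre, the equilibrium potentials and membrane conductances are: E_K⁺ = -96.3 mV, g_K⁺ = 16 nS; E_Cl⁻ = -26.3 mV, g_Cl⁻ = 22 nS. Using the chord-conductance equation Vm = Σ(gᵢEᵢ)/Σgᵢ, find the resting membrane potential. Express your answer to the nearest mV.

Σ gᵢEᵢ = 16·(-96.3) + 22·(-26.3) = -2119.40
Σ gᵢ = 16 + 22 = 38
Vm = -2119.40 / 38 = -55.77 mV

-56 mV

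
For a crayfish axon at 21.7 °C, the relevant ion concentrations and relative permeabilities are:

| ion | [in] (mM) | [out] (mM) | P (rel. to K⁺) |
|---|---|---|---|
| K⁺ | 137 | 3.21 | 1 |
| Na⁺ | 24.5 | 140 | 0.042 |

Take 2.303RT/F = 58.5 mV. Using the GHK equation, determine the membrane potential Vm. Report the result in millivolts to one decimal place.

Vm = 58.5 · log₁₀[(Σ P·[cation]ₒ + Σ P·[anion]ᵢ) / (Σ P·[cation]ᵢ + Σ P·[anion]ₒ)]
Numerator = 1×3.21 + 0.042×140 = 9.09
Denominator = 1×137 + 0.042×24.5 = 138
Vm = 58.5 · log₁₀(0.065856) = 58.5 × (-1.1814) = -69.11 mV

-69.1 mV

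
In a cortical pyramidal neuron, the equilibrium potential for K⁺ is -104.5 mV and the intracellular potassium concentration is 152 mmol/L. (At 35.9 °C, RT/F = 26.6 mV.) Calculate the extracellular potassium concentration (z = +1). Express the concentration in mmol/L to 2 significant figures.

3.0 mmol/L

Nernst: E = (26.6/1) · ln([out]/[in]), so ln([out]/[in]) = -104.5 × 1 / 26.6 = -3.9286.
[out]/[in] = e^(-3.9286) = 0.01967.
[out] = 0.01967 × 152 = 2.99 mmol/L.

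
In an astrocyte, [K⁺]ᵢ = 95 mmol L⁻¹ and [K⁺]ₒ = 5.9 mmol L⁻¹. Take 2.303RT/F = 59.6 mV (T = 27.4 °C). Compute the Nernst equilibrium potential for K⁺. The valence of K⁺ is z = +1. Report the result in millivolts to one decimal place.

E = (59.6/z) · log₁₀([K⁺]_out/[K⁺]_in) with z = +1.
= (59.6/1) · log₁₀(5.9/95) = 59.60 · log₁₀(0.06211)
= 59.60 · (-1.2069) = -71.93 mV

-71.9 mV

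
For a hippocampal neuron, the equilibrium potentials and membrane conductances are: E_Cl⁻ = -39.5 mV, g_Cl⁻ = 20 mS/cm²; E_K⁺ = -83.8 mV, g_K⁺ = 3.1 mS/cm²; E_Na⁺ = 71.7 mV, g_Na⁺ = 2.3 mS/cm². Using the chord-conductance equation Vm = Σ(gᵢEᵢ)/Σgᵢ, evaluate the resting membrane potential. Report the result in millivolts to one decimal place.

-34.8 mV

Σ gᵢEᵢ = 20·(-39.5) + 3.1·(-83.8) + 2.3·(71.7) = -884.87
Σ gᵢ = 20 + 3.1 + 2.3 = 25.4
Vm = -884.87 / 25.4 = -34.84 mV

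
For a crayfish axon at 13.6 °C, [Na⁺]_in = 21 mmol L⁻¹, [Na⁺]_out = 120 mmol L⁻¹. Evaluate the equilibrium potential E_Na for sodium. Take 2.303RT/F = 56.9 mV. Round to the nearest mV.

43 mV

E = (56.9/z) · log₁₀([Na⁺]_out/[Na⁺]_in) with z = +1.
= (56.9/1) · log₁₀(120/21) = 56.90 · log₁₀(5.714)
= 56.90 · (0.7570) = 43.07 mV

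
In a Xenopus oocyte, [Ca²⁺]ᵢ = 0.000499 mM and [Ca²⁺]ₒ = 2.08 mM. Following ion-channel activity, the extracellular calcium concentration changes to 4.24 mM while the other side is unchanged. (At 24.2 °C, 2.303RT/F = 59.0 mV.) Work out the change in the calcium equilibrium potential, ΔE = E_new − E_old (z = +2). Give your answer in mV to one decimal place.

9.1 mV

E_old = (59.0/2)·log₁₀(2.08/0.000499) = 106.79 mV
E_new = (59.0/2)·log₁₀(4.24/0.000499) = 115.91 mV
ΔE = 115.91 − (106.79) = 9.12 mV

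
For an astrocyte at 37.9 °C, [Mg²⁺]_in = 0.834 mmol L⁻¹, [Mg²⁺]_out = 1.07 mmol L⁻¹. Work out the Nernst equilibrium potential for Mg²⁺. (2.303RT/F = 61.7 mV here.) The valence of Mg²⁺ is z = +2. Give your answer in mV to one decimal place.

E = (61.7/z) · log₁₀([Mg²⁺]_out/[Mg²⁺]_in) with z = +2.
= (61.7/2) · log₁₀(1.07/0.834) = 30.85 · log₁₀(1.283)
= 30.85 · (0.1082) = 3.34 mV

3.3 mV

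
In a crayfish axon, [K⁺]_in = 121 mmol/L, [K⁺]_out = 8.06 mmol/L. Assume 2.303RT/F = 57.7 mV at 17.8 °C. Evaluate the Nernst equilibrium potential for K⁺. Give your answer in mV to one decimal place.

E = (57.7/z) · log₁₀([K⁺]_out/[K⁺]_in) with z = +1.
= (57.7/1) · log₁₀(8.06/121) = 57.70 · log₁₀(0.06661)
= 57.70 · (-1.1765) = -67.88 mV

-67.9 mV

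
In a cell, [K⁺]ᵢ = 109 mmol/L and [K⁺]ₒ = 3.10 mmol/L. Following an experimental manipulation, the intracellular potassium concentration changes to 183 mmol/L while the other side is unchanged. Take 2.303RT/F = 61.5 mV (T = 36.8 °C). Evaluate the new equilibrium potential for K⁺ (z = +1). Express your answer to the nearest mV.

-109 mV

After the shift: [K⁺]_out = 3.10, [K⁺]_in = 183 mmol/L.
E_new = (61.5/1)·log₁₀(3.10/183) = 61.50 · (-1.7711) = -108.92 mV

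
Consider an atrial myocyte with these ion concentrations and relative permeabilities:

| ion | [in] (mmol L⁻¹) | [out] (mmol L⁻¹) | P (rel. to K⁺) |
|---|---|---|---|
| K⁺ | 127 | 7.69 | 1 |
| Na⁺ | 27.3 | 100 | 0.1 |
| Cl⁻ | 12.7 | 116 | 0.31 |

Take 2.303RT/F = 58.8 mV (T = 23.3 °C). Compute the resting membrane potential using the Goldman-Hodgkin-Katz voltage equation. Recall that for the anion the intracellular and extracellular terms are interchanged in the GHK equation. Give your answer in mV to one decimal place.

-52.0 mV

Vm = 58.8 · log₁₀[(Σ P·[cation]ₒ + Σ P·[anion]ᵢ) / (Σ P·[cation]ᵢ + Σ P·[anion]ₒ)]
Numerator = 1×7.69 + 0.1×100 + 0.31×12.7 = 21.63
Denominator = 1×127 + 0.1×27.3 + 0.31×116 = 165.7
Vm = 58.8 · log₁₀(0.13053) = 58.8 × (-0.8843) = -52.00 mV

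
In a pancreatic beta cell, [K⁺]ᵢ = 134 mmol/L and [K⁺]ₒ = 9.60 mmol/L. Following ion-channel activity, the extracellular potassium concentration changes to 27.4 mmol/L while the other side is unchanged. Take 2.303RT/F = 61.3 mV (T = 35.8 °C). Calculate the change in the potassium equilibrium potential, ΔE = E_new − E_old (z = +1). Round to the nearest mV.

E_old = (61.3/1)·log₁₀(9.60/134) = -70.18 mV
E_new = (61.3/1)·log₁₀(27.4/134) = -42.26 mV
ΔE = -42.26 − (-70.18) = 27.92 mV

28 mV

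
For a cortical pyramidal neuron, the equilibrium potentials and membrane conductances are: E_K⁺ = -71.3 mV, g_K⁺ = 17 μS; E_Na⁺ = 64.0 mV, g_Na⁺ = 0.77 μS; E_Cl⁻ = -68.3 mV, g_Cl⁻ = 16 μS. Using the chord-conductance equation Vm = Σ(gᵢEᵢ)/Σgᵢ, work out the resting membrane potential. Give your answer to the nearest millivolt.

-67 mV

Σ gᵢEᵢ = 17·(-71.3) + 0.77·(64.0) + 16·(-68.3) = -2255.62
Σ gᵢ = 17 + 0.77 + 16 = 33.77
Vm = -2255.62 / 33.77 = -66.79 mV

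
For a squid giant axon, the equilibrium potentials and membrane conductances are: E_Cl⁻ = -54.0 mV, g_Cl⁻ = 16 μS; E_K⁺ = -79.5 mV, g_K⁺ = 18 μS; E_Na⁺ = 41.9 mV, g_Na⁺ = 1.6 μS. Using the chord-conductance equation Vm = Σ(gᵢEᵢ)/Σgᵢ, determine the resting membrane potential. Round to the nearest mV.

-63 mV

Σ gᵢEᵢ = 16·(-54.0) + 18·(-79.5) + 1.6·(41.9) = -2227.96
Σ gᵢ = 16 + 18 + 1.6 = 35.6
Vm = -2227.96 / 35.6 = -62.58 mV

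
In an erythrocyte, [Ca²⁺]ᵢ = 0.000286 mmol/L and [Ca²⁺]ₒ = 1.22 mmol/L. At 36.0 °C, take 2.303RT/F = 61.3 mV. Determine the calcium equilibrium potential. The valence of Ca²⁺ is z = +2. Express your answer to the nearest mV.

111 mV

E = (61.3/z) · log₁₀([Ca²⁺]_out/[Ca²⁺]_in) with z = +2.
= (61.3/2) · log₁₀(1.22/0.000286) = 30.65 · log₁₀(4266)
= 30.65 · (3.6300) = 111.26 mV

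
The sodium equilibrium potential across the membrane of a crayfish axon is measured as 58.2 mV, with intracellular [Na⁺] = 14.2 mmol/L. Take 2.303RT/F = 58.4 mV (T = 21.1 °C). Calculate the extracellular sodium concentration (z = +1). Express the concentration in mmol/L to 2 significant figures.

140 mmol/L

Nernst: E = (58.4/1) · log₁₀([out]/[in]), so log₁₀([out]/[in]) = 58.2 × 1 / 58.4 = 0.9966.
[out]/[in] = 10^(0.9966) = 9.921.
[out] = 9.921 × 14.2 = 140.9 mmol/L.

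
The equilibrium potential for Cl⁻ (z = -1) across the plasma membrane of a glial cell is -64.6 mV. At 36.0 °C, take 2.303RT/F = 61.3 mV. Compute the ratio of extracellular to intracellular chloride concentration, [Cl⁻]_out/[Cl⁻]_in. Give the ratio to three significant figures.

11.3

log₁₀([out]/[in]) = E·z/(61.3) = -64.6 × -1 / 61.3 = 1.0538
[out]/[in] = 10^(1.0538) = 11.32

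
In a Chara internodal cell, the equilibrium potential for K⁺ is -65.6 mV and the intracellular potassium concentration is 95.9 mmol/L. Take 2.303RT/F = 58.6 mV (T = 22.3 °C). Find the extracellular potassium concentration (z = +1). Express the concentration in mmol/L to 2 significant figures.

7.3 mmol/L

Nernst: E = (58.6/1) · log₁₀([out]/[in]), so log₁₀([out]/[in]) = -65.6 × 1 / 58.6 = -1.1195.
[out]/[in] = 10^(-1.1195) = 0.07595.
[out] = 0.07595 × 95.9 = 7.284 mmol/L.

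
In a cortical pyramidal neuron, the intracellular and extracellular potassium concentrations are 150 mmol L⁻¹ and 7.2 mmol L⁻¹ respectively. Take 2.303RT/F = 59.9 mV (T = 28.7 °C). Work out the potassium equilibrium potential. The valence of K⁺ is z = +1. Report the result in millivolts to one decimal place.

E = (59.9/z) · log₁₀([K⁺]_out/[K⁺]_in) with z = +1.
= (59.9/1) · log₁₀(7.2/150) = 59.90 · log₁₀(0.048)
= 59.90 · (-1.3188) = -78.99 mV

-79.0 mV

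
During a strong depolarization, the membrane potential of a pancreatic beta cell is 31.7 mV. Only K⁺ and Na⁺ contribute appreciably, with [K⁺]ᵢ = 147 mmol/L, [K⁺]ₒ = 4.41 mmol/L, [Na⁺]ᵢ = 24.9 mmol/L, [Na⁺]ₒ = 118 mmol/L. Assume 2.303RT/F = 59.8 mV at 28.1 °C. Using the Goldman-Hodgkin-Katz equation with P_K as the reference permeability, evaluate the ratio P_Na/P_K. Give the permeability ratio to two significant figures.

15

Let α = P_Na/P_K. GHK: Vm = 59.8·log₁₀[(Kₒ + α·Naₒ)/(Kᵢ + α·Naᵢ)].
10^(Vm/59.8) = 10^(31.7/59.8) = 3.3892
So 3.3892·(Kᵢ + α·Naᵢ) = Kₒ + α·Naₒ → α = (3.3892·147.0 − 4.41) / (118.0 − 3.3892·24.9)
α = (498.2 − 4.41) / (118.0 − 84.39) = 493.8/33.61 = 14.69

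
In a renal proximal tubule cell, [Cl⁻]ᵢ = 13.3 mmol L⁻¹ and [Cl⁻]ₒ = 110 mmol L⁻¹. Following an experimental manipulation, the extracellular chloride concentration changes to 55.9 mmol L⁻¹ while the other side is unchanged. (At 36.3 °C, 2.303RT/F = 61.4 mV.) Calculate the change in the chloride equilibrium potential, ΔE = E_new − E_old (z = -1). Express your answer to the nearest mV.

E_old = (61.4/-1)·log₁₀(110/13.3) = -56.34 mV
E_new = (61.4/-1)·log₁₀(55.9/13.3) = -38.29 mV
ΔE = -38.29 − (-56.34) = 18.05 mV

18 mV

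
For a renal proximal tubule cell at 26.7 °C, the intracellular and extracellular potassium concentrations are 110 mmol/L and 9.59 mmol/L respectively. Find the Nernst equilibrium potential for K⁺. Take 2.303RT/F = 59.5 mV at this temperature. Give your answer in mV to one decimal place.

E = (59.5/z) · log₁₀([K⁺]_out/[K⁺]_in) with z = +1.
= (59.5/1) · log₁₀(9.59/110) = 59.50 · log₁₀(0.08718)
= 59.50 · (-1.0596) = -63.04 mV

-63.0 mV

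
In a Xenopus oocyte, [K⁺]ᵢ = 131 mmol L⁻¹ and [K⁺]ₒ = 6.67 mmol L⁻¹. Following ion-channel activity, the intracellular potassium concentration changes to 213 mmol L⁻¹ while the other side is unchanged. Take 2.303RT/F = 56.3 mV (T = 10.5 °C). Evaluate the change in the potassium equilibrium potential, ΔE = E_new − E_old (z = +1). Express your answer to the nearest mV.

E_old = (56.3/1)·log₁₀(6.67/131) = -72.80 mV
E_new = (56.3/1)·log₁₀(6.67/213) = -84.69 mV
ΔE = -84.69 − (-72.80) = -11.89 mV

-12 mV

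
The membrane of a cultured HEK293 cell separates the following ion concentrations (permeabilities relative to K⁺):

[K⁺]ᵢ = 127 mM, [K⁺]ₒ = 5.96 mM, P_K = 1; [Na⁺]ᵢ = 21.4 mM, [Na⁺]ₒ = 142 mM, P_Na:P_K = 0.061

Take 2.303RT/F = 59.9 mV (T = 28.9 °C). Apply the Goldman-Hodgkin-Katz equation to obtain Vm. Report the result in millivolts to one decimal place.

Vm = 59.9 · log₁₀[(Σ P·[cation]ₒ + Σ P·[anion]ᵢ) / (Σ P·[cation]ᵢ + Σ P·[anion]ₒ)]
Numerator = 1×5.96 + 0.061×142 = 14.62
Denominator = 1×127 + 0.061×21.4 = 128.3
Vm = 59.9 · log₁₀(0.11396) = 59.9 × (-0.9432) = -56.50 mV

-56.5 mV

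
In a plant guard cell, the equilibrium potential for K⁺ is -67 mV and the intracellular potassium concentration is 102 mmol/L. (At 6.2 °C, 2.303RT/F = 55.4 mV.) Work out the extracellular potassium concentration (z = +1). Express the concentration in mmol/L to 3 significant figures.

6.30 mmol/L

Nernst: E = (55.4/1) · log₁₀([out]/[in]), so log₁₀([out]/[in]) = -67.0 × 1 / 55.4 = -1.2094.
[out]/[in] = 10^(-1.2094) = 0.06175.
[out] = 0.06175 × 102 = 6.298 mmol/L.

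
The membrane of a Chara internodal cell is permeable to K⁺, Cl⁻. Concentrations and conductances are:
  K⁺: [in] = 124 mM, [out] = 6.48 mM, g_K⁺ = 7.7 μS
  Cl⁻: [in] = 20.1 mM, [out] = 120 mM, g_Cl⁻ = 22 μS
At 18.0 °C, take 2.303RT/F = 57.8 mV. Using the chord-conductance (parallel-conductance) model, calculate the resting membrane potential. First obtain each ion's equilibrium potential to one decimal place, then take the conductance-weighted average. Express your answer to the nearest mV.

-52 mV

E_K⁺ = (57.8/1)·log₁₀(6.48/124) = -74.1 mV
E_Cl⁻ = (57.8/-1)·log₁₀(120/20.1) = -44.9 mV
Vm = (Σ gᵢEᵢ)/(Σ gᵢ) = (7.7·-74.1 + 22·-44.9) / (7.7 + 22)
= -1558.37 / 29.7 = -52.47 mV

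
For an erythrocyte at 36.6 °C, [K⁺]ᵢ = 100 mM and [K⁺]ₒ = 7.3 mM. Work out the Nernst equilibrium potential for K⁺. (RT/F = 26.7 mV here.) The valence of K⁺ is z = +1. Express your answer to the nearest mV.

E = (26.7/z) · ln([K⁺]_out/[K⁺]_in) with z = +1.
= (26.7/1) · ln(7.3/100) = 26.70 · ln(0.073)
= 26.70 · (-2.6173) = -69.88 mV

-70 mV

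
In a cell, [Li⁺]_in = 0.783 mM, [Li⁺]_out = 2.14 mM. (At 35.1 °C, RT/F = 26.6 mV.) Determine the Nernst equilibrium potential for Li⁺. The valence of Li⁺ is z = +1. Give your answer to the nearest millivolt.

27 mV

E = (26.6/z) · ln([Li⁺]_out/[Li⁺]_in) with z = +1.
= (26.6/1) · ln(2.14/0.783) = 26.60 · ln(2.733)
= 26.60 · (1.0054) = 26.74 mV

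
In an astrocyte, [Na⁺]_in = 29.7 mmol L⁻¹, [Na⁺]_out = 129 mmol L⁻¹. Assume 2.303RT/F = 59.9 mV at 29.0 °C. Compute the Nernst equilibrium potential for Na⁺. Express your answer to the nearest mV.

38 mV

E = (59.9/z) · log₁₀([Na⁺]_out/[Na⁺]_in) with z = +1.
= (59.9/1) · log₁₀(129/29.7) = 59.90 · log₁₀(4.343)
= 59.90 · (0.6378) = 38.21 mV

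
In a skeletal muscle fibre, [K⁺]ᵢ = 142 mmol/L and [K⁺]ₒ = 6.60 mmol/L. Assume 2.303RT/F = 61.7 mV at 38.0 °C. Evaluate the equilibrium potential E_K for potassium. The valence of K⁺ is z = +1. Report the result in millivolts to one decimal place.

-82.2 mV

E = (61.7/z) · log₁₀([K⁺]_out/[K⁺]_in) with z = +1.
= (61.7/1) · log₁₀(6.60/142) = 61.70 · log₁₀(0.04648)
= 61.70 · (-1.3327) = -82.23 mV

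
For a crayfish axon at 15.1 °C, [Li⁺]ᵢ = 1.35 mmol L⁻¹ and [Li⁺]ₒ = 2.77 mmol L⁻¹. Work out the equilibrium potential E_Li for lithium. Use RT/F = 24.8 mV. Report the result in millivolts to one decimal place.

17.8 mV

E = (24.8/z) · ln([Li⁺]_out/[Li⁺]_in) with z = +1.
= (24.8/1) · ln(2.77/1.35) = 24.80 · ln(2.052)
= 24.80 · (0.7187) = 17.82 mV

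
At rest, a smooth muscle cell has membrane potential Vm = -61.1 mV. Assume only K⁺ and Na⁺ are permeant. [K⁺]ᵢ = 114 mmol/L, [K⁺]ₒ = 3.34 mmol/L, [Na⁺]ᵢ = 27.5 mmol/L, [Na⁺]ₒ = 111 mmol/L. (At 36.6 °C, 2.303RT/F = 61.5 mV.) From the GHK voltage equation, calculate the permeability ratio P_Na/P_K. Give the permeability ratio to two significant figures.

0.076

Let α = P_Na/P_K. GHK: Vm = 61.5·log₁₀[(Kₒ + α·Naₒ)/(Kᵢ + α·Naᵢ)].
10^(Vm/61.5) = 10^(-61.1/61.5) = 0.10151
So 0.10151·(Kᵢ + α·Naᵢ) = Kₒ + α·Naₒ → α = (0.10151·114.0 − 3.34) / (111.0 − 0.10151·27.5)
α = (11.57 − 3.34) / (111.0 − 2.791) = 8.232/108.2 = 0.07608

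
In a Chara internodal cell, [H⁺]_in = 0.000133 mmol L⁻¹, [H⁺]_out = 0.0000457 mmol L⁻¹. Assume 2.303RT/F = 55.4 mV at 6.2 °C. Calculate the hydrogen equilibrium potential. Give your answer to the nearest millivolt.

-26 mV

E = (55.4/z) · log₁₀([H⁺]_out/[H⁺]_in) with z = +1.
= (55.4/1) · log₁₀(0.0000457/0.000133) = 55.40 · log₁₀(0.3436)
= 55.40 · (-0.4639) = -25.70 mV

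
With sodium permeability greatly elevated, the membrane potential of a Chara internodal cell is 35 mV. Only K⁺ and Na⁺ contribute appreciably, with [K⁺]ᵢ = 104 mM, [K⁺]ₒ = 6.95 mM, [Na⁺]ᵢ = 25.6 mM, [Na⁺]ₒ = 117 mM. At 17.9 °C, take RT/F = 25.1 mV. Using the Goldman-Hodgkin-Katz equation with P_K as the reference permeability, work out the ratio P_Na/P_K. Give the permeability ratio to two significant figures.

Let α = P_Na/P_K. GHK: Vm = 25.1·ln[(Kₒ + α·Naₒ)/(Kᵢ + α·Naᵢ)].
e^(Vm/25.1) = e^(35.0/25.1) = 4.0326
So 4.0326·(Kᵢ + α·Naᵢ) = Kₒ + α·Naₒ → α = (4.0326·104.0 − 6.95) / (117.0 − 4.0326·25.6)
α = (419.4 − 6.95) / (117.0 − 103.2) = 412.4/13.76 = 29.96

30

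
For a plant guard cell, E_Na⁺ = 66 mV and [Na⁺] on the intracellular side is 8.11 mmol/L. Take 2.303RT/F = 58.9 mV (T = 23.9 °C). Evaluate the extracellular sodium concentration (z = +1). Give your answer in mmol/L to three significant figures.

107 mmol/L

Nernst: E = (58.9/1) · log₁₀([out]/[in]), so log₁₀([out]/[in]) = 66.0 × 1 / 58.9 = 1.1205.
[out]/[in] = 10^(1.1205) = 13.2.
[out] = 13.2 × 8.11 = 107 mmol/L.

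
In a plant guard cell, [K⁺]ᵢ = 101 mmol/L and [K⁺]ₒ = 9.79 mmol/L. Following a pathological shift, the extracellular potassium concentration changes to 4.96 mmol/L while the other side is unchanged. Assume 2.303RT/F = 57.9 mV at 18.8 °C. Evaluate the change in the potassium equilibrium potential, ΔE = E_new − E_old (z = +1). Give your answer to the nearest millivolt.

-17 mV

E_old = (57.9/1)·log₁₀(9.79/101) = -58.68 mV
E_new = (57.9/1)·log₁₀(4.96/101) = -75.78 mV
ΔE = -75.78 − (-58.68) = -17.10 mV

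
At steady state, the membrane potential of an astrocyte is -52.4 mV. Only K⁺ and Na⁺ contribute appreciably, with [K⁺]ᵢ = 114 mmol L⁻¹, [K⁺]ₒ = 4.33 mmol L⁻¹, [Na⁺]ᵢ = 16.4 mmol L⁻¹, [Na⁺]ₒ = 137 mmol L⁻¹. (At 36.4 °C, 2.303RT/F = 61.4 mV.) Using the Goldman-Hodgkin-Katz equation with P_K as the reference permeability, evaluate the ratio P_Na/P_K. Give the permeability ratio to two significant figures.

Let α = P_Na/P_K. GHK: Vm = 61.4·log₁₀[(Kₒ + α·Naₒ)/(Kᵢ + α·Naᵢ)].
10^(Vm/61.4) = 10^(-52.4/61.4) = 0.14015
So 0.14015·(Kᵢ + α·Naᵢ) = Kₒ + α·Naₒ → α = (0.14015·114.0 − 4.33) / (137.0 − 0.14015·16.4)
α = (15.98 − 4.33) / (137.0 − 2.298) = 11.65/134.7 = 0.08646

0.086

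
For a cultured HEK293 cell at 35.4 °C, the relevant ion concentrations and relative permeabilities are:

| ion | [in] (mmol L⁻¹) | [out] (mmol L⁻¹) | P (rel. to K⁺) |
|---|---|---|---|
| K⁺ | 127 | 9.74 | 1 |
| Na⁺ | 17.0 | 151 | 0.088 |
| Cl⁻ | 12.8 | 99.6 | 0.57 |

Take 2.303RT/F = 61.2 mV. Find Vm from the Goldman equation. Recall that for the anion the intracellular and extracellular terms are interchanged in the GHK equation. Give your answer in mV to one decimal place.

Vm = 61.2 · log₁₀[(Σ P·[cation]ₒ + Σ P·[anion]ᵢ) / (Σ P·[cation]ᵢ + Σ P·[anion]ₒ)]
Numerator = 1×9.74 + 0.088×151 + 0.57×12.8 = 30.32
Denominator = 1×127 + 0.088×17.0 + 0.57×99.6 = 185.3
Vm = 61.2 · log₁₀(0.16368) = 61.2 × (-0.7860) = -48.10 mV

-48.1 mV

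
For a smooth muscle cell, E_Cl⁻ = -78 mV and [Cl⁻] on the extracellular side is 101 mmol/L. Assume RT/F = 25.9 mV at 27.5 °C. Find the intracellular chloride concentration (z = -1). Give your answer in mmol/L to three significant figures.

Nernst: E = (25.9/-1) · ln([out]/[in]), so ln([out]/[in]) = -78.0 × -1 / 25.9 = 3.0116.
[out]/[in] = e^(3.0116) = 20.32.
[in] = 101 / 20.32 = 4.971 mmol/L.

4.97 mmol/L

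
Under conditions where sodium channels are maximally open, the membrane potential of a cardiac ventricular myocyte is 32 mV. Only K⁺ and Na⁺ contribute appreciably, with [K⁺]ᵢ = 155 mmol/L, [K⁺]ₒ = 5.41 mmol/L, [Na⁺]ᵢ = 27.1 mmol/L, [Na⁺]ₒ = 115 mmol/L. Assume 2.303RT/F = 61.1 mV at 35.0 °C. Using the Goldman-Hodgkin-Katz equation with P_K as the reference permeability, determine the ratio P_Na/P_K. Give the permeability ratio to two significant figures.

Let α = P_Na/P_K. GHK: Vm = 61.1·log₁₀[(Kₒ + α·Naₒ)/(Kᵢ + α·Naᵢ)].
10^(Vm/61.1) = 10^(32.0/61.1) = 3.3399
So 3.3399·(Kᵢ + α·Naᵢ) = Kₒ + α·Naₒ → α = (3.3399·155.0 − 5.41) / (115.0 − 3.3399·27.1)
α = (517.7 − 5.41) / (115.0 − 90.51) = 512.3/24.49 = 20.92

21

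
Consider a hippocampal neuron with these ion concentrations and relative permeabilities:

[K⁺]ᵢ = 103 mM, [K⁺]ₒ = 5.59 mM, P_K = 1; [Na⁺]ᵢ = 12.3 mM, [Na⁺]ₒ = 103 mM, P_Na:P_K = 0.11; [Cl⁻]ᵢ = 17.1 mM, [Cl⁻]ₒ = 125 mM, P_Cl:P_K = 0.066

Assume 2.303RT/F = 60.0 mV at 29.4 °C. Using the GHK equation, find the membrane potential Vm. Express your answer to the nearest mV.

Vm = 60.0 · log₁₀[(Σ P·[cation]ₒ + Σ P·[anion]ᵢ) / (Σ P·[cation]ᵢ + Σ P·[anion]ₒ)]
Numerator = 1×5.59 + 0.11×103 + 0.066×17.1 = 18.05
Denominator = 1×103 + 0.11×12.3 + 0.066×125 = 112.6
Vm = 60.0 · log₁₀(0.16029) = 60.0 × (-0.7951) = -47.71 mV

-48 mV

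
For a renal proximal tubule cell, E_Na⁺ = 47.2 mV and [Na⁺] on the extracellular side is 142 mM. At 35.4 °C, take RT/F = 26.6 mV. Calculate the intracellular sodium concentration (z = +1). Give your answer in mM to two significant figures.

Nernst: E = (26.6/1) · ln([out]/[in]), so ln([out]/[in]) = 47.2 × 1 / 26.6 = 1.7744.
[out]/[in] = e^(1.7744) = 5.897.
[in] = 142 / 5.897 = 24.08 mM.

24 mM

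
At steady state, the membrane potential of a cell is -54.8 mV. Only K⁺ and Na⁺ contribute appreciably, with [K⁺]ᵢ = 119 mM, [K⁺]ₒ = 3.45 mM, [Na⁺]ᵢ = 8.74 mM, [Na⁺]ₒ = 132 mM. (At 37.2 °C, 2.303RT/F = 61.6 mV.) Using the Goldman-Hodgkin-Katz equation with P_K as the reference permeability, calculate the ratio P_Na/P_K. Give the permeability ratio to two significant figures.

Let α = P_Na/P_K. GHK: Vm = 61.6·log₁₀[(Kₒ + α·Naₒ)/(Kᵢ + α·Naᵢ)].
10^(Vm/61.6) = 10^(-54.8/61.6) = 0.12894
So 0.12894·(Kᵢ + α·Naᵢ) = Kₒ + α·Naₒ → α = (0.12894·119.0 − 3.45) / (132.0 − 0.12894·8.74)
α = (15.34 − 3.45) / (132.0 − 1.127) = 11.89/130.9 = 0.09088

0.091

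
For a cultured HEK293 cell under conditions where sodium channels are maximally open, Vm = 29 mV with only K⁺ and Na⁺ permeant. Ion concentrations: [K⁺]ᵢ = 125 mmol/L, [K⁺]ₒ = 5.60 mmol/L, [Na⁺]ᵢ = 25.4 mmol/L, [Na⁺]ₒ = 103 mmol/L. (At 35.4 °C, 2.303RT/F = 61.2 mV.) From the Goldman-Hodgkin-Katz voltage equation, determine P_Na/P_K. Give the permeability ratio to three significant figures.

Let α = P_Na/P_K. GHK: Vm = 61.2·log₁₀[(Kₒ + α·Naₒ)/(Kᵢ + α·Naᵢ)].
10^(Vm/61.2) = 10^(29.0/61.2) = 2.9775
So 2.9775·(Kᵢ + α·Naᵢ) = Kₒ + α·Naₒ → α = (2.9775·125.0 − 5.6) / (103.0 − 2.9775·25.4)
α = (372.2 − 5.6) / (103.0 − 75.63) = 366.6/27.37 = 13.39

13.4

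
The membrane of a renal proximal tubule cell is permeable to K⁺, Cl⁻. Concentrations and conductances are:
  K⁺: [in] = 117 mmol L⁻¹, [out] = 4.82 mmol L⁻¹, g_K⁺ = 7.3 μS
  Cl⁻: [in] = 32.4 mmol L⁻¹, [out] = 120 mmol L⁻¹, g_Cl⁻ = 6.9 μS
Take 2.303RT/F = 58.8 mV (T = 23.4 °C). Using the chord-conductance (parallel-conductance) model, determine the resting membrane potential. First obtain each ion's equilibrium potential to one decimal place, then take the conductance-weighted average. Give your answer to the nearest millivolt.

E_K⁺ = (58.8/1)·log₁₀(4.82/117) = -81.4 mV
E_Cl⁻ = (58.8/-1)·log₁₀(120/32.4) = -33.4 mV
Vm = (Σ gᵢEᵢ)/(Σ gᵢ) = (7.3·-81.4 + 6.9·-33.4) / (7.3 + 6.9)
= -824.68 / 14.2 = -58.08 mV

-58 mV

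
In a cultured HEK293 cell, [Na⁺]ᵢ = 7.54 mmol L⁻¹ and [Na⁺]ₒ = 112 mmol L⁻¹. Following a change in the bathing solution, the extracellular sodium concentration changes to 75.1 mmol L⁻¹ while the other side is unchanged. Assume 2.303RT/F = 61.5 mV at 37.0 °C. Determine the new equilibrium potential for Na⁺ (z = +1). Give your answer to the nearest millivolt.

After the shift: [Na⁺]_out = 75.1, [Na⁺]_in = 7.54 mmol L⁻¹.
E_new = (61.5/1)·log₁₀(75.1/7.54) = 61.50 · (0.9983) = 61.39 mV

61 mV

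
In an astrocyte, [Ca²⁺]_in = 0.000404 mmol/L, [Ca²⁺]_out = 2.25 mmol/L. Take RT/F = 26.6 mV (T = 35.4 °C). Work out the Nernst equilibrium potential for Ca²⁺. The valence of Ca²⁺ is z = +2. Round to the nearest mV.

115 mV

E = (26.6/z) · ln([Ca²⁺]_out/[Ca²⁺]_in) with z = +2.
= (26.6/2) · ln(2.25/0.000404) = 13.30 · ln(5569)
= 13.30 · (8.6250) = 114.71 mV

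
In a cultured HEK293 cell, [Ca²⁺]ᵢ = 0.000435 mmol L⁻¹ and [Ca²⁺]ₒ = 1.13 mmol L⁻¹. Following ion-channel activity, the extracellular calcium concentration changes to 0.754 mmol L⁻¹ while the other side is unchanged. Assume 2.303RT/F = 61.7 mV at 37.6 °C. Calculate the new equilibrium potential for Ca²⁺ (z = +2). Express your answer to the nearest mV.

After the shift: [Ca²⁺]_out = 0.754, [Ca²⁺]_in = 0.000435 mmol L⁻¹.
E_new = (61.7/2)·log₁₀(0.754/0.000435) = 30.85 · (3.2389) = 99.92 mV

100 mV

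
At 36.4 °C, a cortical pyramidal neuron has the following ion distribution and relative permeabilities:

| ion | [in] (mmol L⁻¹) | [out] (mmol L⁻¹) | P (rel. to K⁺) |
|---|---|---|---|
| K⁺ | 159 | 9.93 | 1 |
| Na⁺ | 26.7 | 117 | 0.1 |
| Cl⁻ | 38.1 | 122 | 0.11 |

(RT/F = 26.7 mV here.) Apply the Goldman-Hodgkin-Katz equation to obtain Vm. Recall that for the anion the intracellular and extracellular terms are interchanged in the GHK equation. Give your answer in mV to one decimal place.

Vm = 26.7 · ln[(Σ P·[cation]ₒ + Σ P·[anion]ᵢ) / (Σ P·[cation]ᵢ + Σ P·[anion]ₒ)]
Numerator = 1×9.93 + 0.1×117 + 0.11×38.1 = 25.82
Denominator = 1×159 + 0.1×26.7 + 0.11×122 = 175.1
Vm = 26.7 · ln(0.14747) = 26.7 × (-1.9141) = -51.11 mV

-51.1 mV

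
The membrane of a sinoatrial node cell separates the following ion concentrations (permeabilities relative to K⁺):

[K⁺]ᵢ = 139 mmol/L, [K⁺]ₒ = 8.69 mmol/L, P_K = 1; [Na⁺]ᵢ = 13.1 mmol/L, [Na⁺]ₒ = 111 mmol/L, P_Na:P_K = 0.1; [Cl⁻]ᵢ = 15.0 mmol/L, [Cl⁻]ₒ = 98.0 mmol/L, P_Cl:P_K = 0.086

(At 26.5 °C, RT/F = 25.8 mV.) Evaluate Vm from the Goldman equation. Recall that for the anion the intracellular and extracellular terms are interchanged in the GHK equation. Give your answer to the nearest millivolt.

-50 mV

Vm = 25.8 · ln[(Σ P·[cation]ₒ + Σ P·[anion]ᵢ) / (Σ P·[cation]ᵢ + Σ P·[anion]ₒ)]
Numerator = 1×8.69 + 0.1×111 + 0.086×15.0 = 21.08
Denominator = 1×139 + 0.1×13.1 + 0.086×98.0 = 148.7
Vm = 25.8 · ln(0.14173) = 25.8 × (-1.9539) = -50.41 mV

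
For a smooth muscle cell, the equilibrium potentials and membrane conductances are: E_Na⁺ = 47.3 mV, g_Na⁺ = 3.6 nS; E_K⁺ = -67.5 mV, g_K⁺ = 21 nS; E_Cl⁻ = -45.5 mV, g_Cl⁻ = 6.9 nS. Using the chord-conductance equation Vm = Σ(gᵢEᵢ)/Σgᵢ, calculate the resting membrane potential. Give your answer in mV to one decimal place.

-49.6 mV

Σ gᵢEᵢ = 3.6·(47.3) + 21·(-67.5) + 6.9·(-45.5) = -1561.17
Σ gᵢ = 3.6 + 21 + 6.9 = 31.5
Vm = -1561.17 / 31.5 = -49.56 mV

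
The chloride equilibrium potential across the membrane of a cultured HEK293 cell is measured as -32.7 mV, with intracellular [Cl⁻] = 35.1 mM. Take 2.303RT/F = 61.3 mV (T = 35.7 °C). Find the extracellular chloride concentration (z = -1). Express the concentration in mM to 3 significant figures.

Nernst: E = (61.3/-1) · log₁₀([out]/[in]), so log₁₀([out]/[in]) = -32.7 × -1 / 61.3 = 0.5334.
[out]/[in] = 10^(0.5334) = 3.415.
[out] = 3.415 × 35.1 = 119.9 mM.

120 mM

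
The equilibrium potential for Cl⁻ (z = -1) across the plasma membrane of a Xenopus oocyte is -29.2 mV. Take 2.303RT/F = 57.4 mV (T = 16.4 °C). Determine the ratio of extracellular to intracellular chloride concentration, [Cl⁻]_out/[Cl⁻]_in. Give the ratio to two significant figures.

log₁₀([out]/[in]) = E·z/(57.4) = -29.2 × -1 / 57.4 = 0.5087
[out]/[in] = 10^(0.5087) = 3.226

3.2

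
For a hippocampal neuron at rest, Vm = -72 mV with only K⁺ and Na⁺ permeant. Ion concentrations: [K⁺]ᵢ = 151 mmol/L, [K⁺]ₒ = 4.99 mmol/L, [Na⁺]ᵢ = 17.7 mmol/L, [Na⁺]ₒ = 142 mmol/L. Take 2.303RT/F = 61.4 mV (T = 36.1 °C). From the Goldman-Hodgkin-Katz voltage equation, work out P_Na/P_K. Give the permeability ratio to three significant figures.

Let α = P_Na/P_K. GHK: Vm = 61.4·log₁₀[(Kₒ + α·Naₒ)/(Kᵢ + α·Naᵢ)].
10^(Vm/61.4) = 10^(-72.0/61.4) = 0.067199
So 0.067199·(Kᵢ + α·Naᵢ) = Kₒ + α·Naₒ → α = (0.067199·151.0 − 4.99) / (142.0 − 0.067199·17.7)
α = (10.15 − 4.99) / (142.0 − 1.189) = 5.157/140.8 = 0.03662

0.0366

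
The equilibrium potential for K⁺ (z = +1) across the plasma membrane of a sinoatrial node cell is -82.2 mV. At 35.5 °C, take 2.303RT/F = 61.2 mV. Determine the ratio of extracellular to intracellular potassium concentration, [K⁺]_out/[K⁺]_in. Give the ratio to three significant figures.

0.0454

log₁₀([out]/[in]) = E·z/(61.2) = -82.2 × 1 / 61.2 = -1.3431
[out]/[in] = 10^(-1.3431) = 0.04538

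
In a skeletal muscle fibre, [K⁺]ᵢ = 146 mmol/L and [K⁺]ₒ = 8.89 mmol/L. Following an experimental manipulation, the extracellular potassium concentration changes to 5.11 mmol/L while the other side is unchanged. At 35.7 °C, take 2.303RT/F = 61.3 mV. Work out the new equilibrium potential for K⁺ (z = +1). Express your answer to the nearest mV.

-89 mV

After the shift: [K⁺]_out = 5.11, [K⁺]_in = 146 mmol/L.
E_new = (61.3/1)·log₁₀(5.11/146) = 61.30 · (-1.4559) = -89.25 mV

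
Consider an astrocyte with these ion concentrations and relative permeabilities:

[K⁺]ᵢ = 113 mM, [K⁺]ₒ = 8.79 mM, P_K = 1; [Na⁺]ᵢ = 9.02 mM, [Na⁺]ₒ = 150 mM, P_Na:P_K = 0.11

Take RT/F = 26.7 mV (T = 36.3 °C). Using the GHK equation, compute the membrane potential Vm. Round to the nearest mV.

-40 mV

Vm = 26.7 · ln[(Σ P·[cation]ₒ + Σ P·[anion]ᵢ) / (Σ P·[cation]ᵢ + Σ P·[anion]ₒ)]
Numerator = 1×8.79 + 0.11×150 = 25.29
Denominator = 1×113 + 0.11×9.02 = 114
Vm = 26.7 · ln(0.22186) = 26.7 × (-1.5057) = -40.20 mV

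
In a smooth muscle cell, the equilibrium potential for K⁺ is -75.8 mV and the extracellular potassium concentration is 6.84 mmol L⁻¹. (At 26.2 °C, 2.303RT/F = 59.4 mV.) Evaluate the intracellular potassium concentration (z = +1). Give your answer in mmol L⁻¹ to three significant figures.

Nernst: E = (59.4/1) · log₁₀([out]/[in]), so log₁₀([out]/[in]) = -75.8 × 1 / 59.4 = -1.2761.
[out]/[in] = 10^(-1.2761) = 0.05295.
[in] = 6.84 / 0.05295 = 129.2 mmol L⁻¹.

129 mmol L⁻¹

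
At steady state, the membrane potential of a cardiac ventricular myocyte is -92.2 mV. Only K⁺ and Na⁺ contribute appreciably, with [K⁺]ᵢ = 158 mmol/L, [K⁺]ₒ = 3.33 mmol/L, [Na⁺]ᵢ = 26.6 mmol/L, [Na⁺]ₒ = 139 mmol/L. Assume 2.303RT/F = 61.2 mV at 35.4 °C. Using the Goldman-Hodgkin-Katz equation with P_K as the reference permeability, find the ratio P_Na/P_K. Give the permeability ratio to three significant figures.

0.0115

Let α = P_Na/P_K. GHK: Vm = 61.2·log₁₀[(Kₒ + α·Naₒ)/(Kᵢ + α·Naᵢ)].
10^(Vm/61.2) = 10^(-92.2/61.2) = 0.03115
So 0.03115·(Kᵢ + α·Naᵢ) = Kₒ + α·Naₒ → α = (0.03115·158.0 − 3.33) / (139.0 − 0.03115·26.6)
α = (4.922 − 3.33) / (139.0 − 0.8286) = 1.592/138.2 = 0.01152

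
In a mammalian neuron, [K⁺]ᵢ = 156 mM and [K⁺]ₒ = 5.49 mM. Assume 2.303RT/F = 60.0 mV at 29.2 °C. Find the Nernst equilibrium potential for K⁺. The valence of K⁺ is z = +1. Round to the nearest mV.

E = (60.0/z) · log₁₀([K⁺]_out/[K⁺]_in) with z = +1.
= (60.0/1) · log₁₀(5.49/156) = 60.00 · log₁₀(0.03519)
= 60.00 · (-1.4536) = -87.21 mV

-87 mV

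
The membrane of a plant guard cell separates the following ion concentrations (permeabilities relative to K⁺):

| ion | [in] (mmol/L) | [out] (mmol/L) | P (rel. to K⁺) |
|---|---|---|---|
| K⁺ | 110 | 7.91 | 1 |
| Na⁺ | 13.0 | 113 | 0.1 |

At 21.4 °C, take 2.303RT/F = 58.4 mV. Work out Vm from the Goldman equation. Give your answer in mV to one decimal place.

Vm = 58.4 · log₁₀[(Σ P·[cation]ₒ + Σ P·[anion]ᵢ) / (Σ P·[cation]ᵢ + Σ P·[anion]ₒ)]
Numerator = 1×7.91 + 0.1×113 = 19.21
Denominator = 1×110 + 0.1×13.0 = 111.3
Vm = 58.4 · log₁₀(0.1726) = 58.4 × (-0.7630) = -44.56 mV

-44.6 mV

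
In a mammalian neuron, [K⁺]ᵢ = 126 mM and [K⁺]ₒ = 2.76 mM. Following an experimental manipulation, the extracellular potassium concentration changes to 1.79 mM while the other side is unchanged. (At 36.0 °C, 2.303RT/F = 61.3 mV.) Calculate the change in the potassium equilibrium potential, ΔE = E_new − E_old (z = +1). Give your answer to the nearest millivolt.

E_old = (61.3/1)·log₁₀(2.76/126) = -101.72 mV
E_new = (61.3/1)·log₁₀(1.79/126) = -113.25 mV
ΔE = -113.25 − (-101.72) = -11.53 mV

-12 mV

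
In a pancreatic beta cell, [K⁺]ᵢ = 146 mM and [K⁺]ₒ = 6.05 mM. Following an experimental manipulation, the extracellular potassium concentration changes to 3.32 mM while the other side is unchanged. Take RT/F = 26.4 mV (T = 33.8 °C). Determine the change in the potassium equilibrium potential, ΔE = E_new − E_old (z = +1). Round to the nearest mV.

E_old = (26.4/1)·ln(6.05/146) = -84.05 mV
E_new = (26.4/1)·ln(3.32/146) = -99.89 mV
ΔE = -99.89 − (-84.05) = -15.84 mV

-16 mV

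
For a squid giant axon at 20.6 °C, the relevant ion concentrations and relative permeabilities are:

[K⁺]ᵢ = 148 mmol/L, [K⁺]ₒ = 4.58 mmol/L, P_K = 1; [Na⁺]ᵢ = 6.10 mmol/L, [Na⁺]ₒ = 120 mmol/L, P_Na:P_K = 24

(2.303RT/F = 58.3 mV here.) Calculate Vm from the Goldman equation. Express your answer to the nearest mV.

58 mV

Vm = 58.3 · log₁₀[(Σ P·[cation]ₒ + Σ P·[anion]ᵢ) / (Σ P·[cation]ᵢ + Σ P·[anion]ₒ)]
Numerator = 1×4.58 + 24×120 = 2885
Denominator = 1×148 + 24×6.10 = 294.4
Vm = 58.3 · log₁₀(9.7982) = 58.3 × (0.9911) = 57.78 mV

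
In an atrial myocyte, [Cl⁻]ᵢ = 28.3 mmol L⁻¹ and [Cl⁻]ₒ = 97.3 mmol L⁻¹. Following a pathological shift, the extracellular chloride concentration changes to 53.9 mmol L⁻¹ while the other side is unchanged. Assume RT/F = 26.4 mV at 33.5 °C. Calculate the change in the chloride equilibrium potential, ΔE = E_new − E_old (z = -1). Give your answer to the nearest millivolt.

E_old = (26.4/-1)·ln(97.3/28.3) = -32.60 mV
E_new = (26.4/-1)·ln(53.9/28.3) = -17.01 mV
ΔE = -17.01 − (-32.60) = 15.59 mV

16 mV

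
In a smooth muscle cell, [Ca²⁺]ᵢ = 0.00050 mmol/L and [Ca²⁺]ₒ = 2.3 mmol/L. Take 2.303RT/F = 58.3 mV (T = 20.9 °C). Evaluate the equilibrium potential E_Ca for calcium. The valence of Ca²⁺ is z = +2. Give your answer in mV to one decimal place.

E = (58.3/z) · log₁₀([Ca²⁺]_out/[Ca²⁺]_in) with z = +2.
= (58.3/2) · log₁₀(2.3/0.00050) = 29.15 · log₁₀(4600)
= 29.15 · (3.6628) = 106.77 mV

106.8 mV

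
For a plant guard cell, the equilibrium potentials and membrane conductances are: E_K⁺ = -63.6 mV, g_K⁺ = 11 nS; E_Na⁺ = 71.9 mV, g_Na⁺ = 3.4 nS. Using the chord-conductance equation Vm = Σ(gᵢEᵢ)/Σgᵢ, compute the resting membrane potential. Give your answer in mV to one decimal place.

-31.6 mV

Σ gᵢEᵢ = 11·(-63.6) + 3.4·(71.9) = -455.14
Σ gᵢ = 11 + 3.4 = 14.4
Vm = -455.14 / 14.4 = -31.61 mV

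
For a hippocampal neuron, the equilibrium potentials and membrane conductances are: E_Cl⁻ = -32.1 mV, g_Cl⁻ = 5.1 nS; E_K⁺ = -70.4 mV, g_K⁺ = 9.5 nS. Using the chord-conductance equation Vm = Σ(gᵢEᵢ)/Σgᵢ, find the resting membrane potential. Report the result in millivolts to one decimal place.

-57.0 mV

Σ gᵢEᵢ = 5.1·(-32.1) + 9.5·(-70.4) = -832.51
Σ gᵢ = 5.1 + 9.5 = 14.6
Vm = -832.51 / 14.6 = -57.02 mV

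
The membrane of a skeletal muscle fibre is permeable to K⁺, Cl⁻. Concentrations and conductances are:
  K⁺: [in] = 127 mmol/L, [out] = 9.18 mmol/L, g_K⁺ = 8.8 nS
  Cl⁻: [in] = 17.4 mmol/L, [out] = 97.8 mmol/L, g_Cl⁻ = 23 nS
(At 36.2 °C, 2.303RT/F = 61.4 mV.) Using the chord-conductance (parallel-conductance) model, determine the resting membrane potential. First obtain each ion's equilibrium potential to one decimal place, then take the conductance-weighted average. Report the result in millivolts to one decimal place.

-52.7 mV

E_K⁺ = (61.4/1)·log₁₀(9.18/127) = -70.1 mV
E_Cl⁻ = (61.4/-1)·log₁₀(97.8/17.4) = -46.0 mV
Vm = (Σ gᵢEᵢ)/(Σ gᵢ) = (8.8·-70.1 + 23·-46.0) / (8.8 + 23)
= -1674.88 / 31.8 = -52.67 mV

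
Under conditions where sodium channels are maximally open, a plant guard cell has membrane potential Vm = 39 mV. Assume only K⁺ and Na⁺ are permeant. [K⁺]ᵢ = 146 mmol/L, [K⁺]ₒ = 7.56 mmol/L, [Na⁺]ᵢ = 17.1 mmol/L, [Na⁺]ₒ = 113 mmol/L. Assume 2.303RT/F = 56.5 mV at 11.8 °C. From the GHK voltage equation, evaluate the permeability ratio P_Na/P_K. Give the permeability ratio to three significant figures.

Let α = P_Na/P_K. GHK: Vm = 56.5·log₁₀[(Kₒ + α·Naₒ)/(Kᵢ + α·Naᵢ)].
10^(Vm/56.5) = 10^(39.0/56.5) = 4.9008
So 4.9008·(Kᵢ + α·Naᵢ) = Kₒ + α·Naₒ → α = (4.9008·146.0 − 7.56) / (113.0 − 4.9008·17.1)
α = (715.5 − 7.56) / (113.0 − 83.8) = 708/29.2 = 24.25

24.2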